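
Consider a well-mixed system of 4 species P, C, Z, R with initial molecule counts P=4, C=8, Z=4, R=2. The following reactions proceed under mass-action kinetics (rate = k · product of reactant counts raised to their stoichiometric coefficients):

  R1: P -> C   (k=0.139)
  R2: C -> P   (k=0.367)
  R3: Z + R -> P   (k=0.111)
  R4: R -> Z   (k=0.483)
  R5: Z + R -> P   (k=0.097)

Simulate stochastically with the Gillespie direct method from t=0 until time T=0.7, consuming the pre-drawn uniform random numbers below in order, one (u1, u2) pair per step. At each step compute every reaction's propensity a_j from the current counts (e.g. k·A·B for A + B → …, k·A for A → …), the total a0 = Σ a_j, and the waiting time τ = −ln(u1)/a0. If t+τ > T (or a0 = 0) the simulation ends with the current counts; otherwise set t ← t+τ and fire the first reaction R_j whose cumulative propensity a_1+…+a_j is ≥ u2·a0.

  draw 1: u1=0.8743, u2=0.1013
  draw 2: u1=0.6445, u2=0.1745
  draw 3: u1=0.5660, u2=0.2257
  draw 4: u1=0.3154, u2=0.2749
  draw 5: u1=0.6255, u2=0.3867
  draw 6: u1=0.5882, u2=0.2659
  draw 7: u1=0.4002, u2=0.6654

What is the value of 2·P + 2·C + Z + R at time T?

Value at T = 30

Check how each reaction changes W = 2·P + 2·C + Z + R (weight of products minus weight of reactants):
R1: P -> C: (2·1) − (2·1) = 2 − 2 = 0
R2: C -> P: (2·1) − (2·1) = 2 − 2 = 0
R3: Z + R -> P: (2·1) − (1·1 + 1·1) = 2 − 2 = 0
R4: R -> Z: (1·1) − (1·1) = 1 − 1 = 0
R5: Z + R -> P: (2·1) − (1·1 + 1·1) = 2 − 2 = 0
Every reaction leaves W unchanged, so W is conserved and no simulation is needed: W(T) = W(0) = 2·4 + 2·8 + 4 + 2 = 30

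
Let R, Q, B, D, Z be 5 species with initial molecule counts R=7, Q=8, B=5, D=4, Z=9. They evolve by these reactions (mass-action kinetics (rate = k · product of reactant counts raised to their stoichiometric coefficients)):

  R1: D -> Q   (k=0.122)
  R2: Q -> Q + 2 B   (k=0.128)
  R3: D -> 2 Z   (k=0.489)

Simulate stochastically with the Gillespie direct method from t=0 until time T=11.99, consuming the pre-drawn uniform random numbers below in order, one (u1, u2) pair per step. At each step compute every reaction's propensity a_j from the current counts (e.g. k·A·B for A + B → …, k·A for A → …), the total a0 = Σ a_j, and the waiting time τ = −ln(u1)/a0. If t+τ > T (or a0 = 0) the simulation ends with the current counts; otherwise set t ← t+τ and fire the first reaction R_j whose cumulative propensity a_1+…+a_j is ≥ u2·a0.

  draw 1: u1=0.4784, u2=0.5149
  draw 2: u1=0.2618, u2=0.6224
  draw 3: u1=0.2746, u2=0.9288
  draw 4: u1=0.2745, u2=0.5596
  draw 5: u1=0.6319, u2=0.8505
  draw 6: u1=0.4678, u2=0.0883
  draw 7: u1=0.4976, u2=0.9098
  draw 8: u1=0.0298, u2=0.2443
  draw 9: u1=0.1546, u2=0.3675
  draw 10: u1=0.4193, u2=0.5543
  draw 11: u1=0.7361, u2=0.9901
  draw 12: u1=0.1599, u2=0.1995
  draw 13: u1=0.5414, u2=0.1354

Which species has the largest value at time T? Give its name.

t=0.000: R=7 Q=8 B=5 D=4 Z=9
Draw 1: a1=0.488, a2=1.024, a3=1.956, a0=3.468; τ=−ln(0.4784)/3.468=0.213 → t=0.213; u2·a0=0.5149·3.468=1.786; a1+a2=1.512 < 1.786 ≤ a1+…+a3=3.468 → R3 fires; R=7 Q=8 B=5 D=3 Z=11
Draw 2: a1=0.366, a2=1.024, a3=1.467, a0=2.857; τ=−ln(0.2618)/2.857=0.469 → t=0.682; u2·a0=0.6224·2.857=1.778; a1+a2=1.390 < 1.778 ≤ a1+…+a3=2.857 → R3 fires; R=7 Q=8 B=5 D=2 Z=13
Draw 3: a1=0.244, a2=1.024, a3=0.978, a0=2.246; τ=−ln(0.2746)/2.246=0.575 → t=1.257; u2·a0=0.9288·2.246=2.086; a1+a2=1.268 < 2.086 ≤ a1+…+a3=2.246 → R3 fires; R=7 Q=8 B=5 D=1 Z=15
Draw 4: a1=0.122, a2=1.024, a3=0.489, a0=1.635; τ=−ln(0.2745)/1.635=0.791 → t=2.048; u2·a0=0.5596·1.635=0.915; a1=0.122 < 0.915 ≤ a1+a2=1.146 → R2 fires; R=7 Q=8 B=7 D=1 Z=15
Draw 5: a1=0.122, a2=1.024, a3=0.489, a0=1.635; τ=−ln(0.6319)/1.635=0.281 → t=2.329; u2·a0=0.8505·1.635=1.391; a1+a2=1.146 < 1.391 ≤ a1+…+a3=1.635 → R3 fires; R=7 Q=8 B=7 D=0 Z=17
Draw 6: a1=0.000, a2=1.024, a3=0.000, a0=1.024; τ=−ln(0.4678)/1.024=0.742 → t=3.070; u2·a0=0.0883·1.024=0.090; a1=0.000 < 0.090 ≤ a1+a2=1.024 → R2 fires; R=7 Q=8 B=9 D=0 Z=17
Draw 7: a1=0.000, a2=1.024, a3=0.000, a0=1.024; τ=−ln(0.4976)/1.024=0.682 → t=3.752; u2·a0=0.9098·1.024=0.932; a1=0.000 < 0.932 ≤ a1+a2=1.024 → R2 fires; R=7 Q=8 B=11 D=0 Z=17
Draw 8: a1=0.000, a2=1.024, a3=0.000, a0=1.024; τ=−ln(0.0298)/1.024=3.431 → t=7.183; u2·a0=0.2443·1.024=0.250; a1=0.000 < 0.250 ≤ a1+a2=1.024 → R2 fires; R=7 Q=8 B=13 D=0 Z=17
Draw 9: a1=0.000, a2=1.024, a3=0.000, a0=1.024; τ=−ln(0.1546)/1.024=1.823 → t=9.006; u2·a0=0.3675·1.024=0.376; a1=0.000 < 0.376 ≤ a1+a2=1.024 → R2 fires; R=7 Q=8 B=15 D=0 Z=17
Draw 10: a1=0.000, a2=1.024, a3=0.000, a0=1.024; τ=−ln(0.4193)/1.024=0.849 → t=9.855; u2·a0=0.5543·1.024=0.568; a1=0.000 < 0.568 ≤ a1+a2=1.024 → R2 fires; R=7 Q=8 B=17 D=0 Z=17
Draw 11: a1=0.000, a2=1.024, a3=0.000, a0=1.024; τ=−ln(0.7361)/1.024=0.299 → t=10.154; u2·a0=0.9901·1.024=1.014; a1=0.000 < 1.014 ≤ a1+a2=1.024 → R2 fires; R=7 Q=8 B=19 D=0 Z=17
Draw 12: a1=0.000, a2=1.024, a3=0.000, a0=1.024; τ=−ln(0.1599)/1.024=1.790 → t=11.944; u2·a0=0.1995·1.024=0.204; a1=0.000 < 0.204 ≤ a1+a2=1.024 → R2 fires; R=7 Q=8 B=21 D=0 Z=17
Draw 13: a1=0.000, a2=1.024, a3=0.000, a0=1.024; τ=−ln(0.5414)/1.024=0.599 → t=12.544 > T=11.99: stop.
At T=11.99: R=7 Q=8 B=21 D=0 Z=17; the largest is B.

Dominant species at T: B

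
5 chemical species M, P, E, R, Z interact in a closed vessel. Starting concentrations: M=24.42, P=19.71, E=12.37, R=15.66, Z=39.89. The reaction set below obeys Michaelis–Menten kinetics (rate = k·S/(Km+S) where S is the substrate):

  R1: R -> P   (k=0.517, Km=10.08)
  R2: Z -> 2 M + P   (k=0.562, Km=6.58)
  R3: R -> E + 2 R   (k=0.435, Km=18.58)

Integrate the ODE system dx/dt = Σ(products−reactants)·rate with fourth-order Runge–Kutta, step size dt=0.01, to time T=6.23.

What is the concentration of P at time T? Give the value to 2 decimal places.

RK4 with dt=0.01: 623 steps to T=6.23. Trajectory (selected grid times):
t=0.00: M=24.42 P=19.71 E=12.37 R=15.66 Z=39.89
t=0.69: M=25.09 P=20.26 E=12.51 R=15.58 Z=39.56
t=1.38: M=25.75 P=20.81 E=12.64 R=15.50 Z=39.23
t=2.08: M=26.42 P=21.36 E=12.78 R=15.42 Z=38.89
t=2.77: M=27.09 P=21.91 E=12.92 R=15.34 Z=38.56
t=3.46: M=27.75 P=22.46 E=13.05 R=15.26 Z=38.23
t=4.15: M=28.41 P=23.00 E=13.19 R=15.18 Z=37.90
t=4.85: M=29.08 P=23.55 E=13.33 R=15.10 Z=37.56
t=5.54: M=29.74 P=24.10 E=13.46 R=15.02 Z=37.23
t=6.23: M=30.40 P=24.64 E=13.59 R=14.94 Z=36.90
Read off P at T=6.23: 24.64

P at T = 24.64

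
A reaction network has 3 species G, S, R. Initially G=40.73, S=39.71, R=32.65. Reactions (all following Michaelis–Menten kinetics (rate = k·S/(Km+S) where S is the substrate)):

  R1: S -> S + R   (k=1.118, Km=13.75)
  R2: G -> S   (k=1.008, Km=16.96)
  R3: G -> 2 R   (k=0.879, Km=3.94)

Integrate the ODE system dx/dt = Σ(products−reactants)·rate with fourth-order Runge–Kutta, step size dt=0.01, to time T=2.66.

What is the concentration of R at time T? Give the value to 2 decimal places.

R at T = 39.12

RK4 with dt=0.01: 266 steps to T=2.66. Trajectory (selected grid times):
t=0.00: G=40.73 S=39.71 R=32.65
t=0.30: G=40.28 S=39.92 R=33.38
t=0.59: G=39.84 S=40.13 R=34.09
t=0.89: G=39.39 S=40.34 R=34.82
t=1.18: G=38.95 S=40.54 R=35.52
t=1.48: G=38.50 S=40.75 R=36.25
t=1.77: G=38.07 S=40.96 R=36.95
t=2.07: G=37.62 S=41.17 R=37.68
t=2.36: G=37.19 S=41.37 R=38.39
t=2.66: G=36.74 S=41.57 R=39.12
Read off R at T=2.66: 39.12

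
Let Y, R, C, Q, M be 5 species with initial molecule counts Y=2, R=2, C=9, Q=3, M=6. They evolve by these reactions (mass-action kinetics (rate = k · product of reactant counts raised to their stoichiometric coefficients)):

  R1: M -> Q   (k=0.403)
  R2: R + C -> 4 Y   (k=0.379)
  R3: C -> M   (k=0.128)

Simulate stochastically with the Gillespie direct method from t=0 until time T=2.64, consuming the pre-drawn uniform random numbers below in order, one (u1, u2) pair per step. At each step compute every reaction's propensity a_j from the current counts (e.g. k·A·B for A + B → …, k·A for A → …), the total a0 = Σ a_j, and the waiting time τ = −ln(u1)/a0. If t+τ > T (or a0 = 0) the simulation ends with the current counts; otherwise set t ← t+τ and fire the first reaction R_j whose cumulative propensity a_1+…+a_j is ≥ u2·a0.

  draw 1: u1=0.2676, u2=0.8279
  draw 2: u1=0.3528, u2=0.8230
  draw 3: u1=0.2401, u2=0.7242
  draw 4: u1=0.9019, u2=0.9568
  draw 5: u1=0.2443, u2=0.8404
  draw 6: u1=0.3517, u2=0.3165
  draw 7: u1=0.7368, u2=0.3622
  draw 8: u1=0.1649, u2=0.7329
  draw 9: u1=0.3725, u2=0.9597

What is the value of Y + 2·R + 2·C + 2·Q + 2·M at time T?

Value at T = 42

Check how each reaction changes W = Y + 2·R + 2·C + 2·Q + 2·M (weight of products minus weight of reactants):
R1: M -> Q: (2·1) − (2·1) = 2 − 2 = 0
R2: R + C -> 4 Y: (1·4) − (2·1 + 2·1) = 4 − 4 = 0
R3: C -> M: (2·1) − (2·1) = 2 − 2 = 0
Every reaction leaves W unchanged, so W is conserved and no simulation is needed: W(T) = W(0) = 2 + 2·2 + 2·9 + 2·3 + 2·6 = 42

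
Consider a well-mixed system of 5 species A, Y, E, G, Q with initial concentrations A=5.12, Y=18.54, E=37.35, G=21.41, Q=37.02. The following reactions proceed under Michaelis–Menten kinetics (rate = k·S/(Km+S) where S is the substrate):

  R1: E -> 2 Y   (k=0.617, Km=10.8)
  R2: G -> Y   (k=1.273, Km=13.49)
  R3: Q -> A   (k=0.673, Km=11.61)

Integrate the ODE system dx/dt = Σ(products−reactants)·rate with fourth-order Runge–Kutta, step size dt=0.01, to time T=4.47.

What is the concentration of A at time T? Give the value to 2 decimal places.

RK4 with dt=0.01: 447 steps to T=4.47. Trajectory (selected grid times):
t=0.00: A=5.12 Y=18.54 E=37.35 G=21.41 Q=37.02
t=0.50: A=5.38 Y=19.41 E=37.11 G=21.02 Q=36.76
t=0.99: A=5.63 Y=20.25 E=36.88 G=20.64 Q=36.51
t=1.49: A=5.88 Y=21.11 E=36.64 G=20.26 Q=36.26
t=1.99: A=6.14 Y=21.97 E=36.40 G=19.88 Q=36.00
t=2.48: A=6.39 Y=22.81 E=36.17 G=19.51 Q=35.75
t=2.98: A=6.64 Y=23.66 E=35.93 G=19.13 Q=35.50
t=3.48: A=6.89 Y=24.50 E=35.69 G=18.76 Q=35.25
t=3.97: A=7.14 Y=25.33 E=35.46 G=18.40 Q=35.00
t=4.47: A=7.39 Y=26.17 E=35.22 G=18.03 Q=34.75
Read off A at T=4.47: 7.39

A at T = 7.39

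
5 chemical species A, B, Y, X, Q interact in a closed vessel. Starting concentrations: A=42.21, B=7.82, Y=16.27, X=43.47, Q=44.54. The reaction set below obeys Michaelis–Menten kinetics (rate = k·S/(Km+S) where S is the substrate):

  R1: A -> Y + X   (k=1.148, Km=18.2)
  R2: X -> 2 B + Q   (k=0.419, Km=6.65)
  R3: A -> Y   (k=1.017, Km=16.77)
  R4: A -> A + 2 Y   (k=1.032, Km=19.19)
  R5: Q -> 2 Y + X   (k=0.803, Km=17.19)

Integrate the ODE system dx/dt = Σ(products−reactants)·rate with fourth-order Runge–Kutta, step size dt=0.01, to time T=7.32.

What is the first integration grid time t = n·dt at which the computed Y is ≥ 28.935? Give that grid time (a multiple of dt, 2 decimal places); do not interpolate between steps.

RK4 with dt=0.01: 732 steps to T=7.32. Trajectory (selected grid times):
t=0.00: A=42.21 B=7.82 Y=16.27 X=43.47 Q=44.54
t=0.81: A=40.98 B=8.41 Y=19.59 X=44.29 Q=44.37
t=1.63: A=39.74 B=9.01 Y=22.92 X=45.12 Q=44.19
t=2.44: A=38.53 B=9.60 Y=26.19 X=45.92 Q=44.02
t=3.12: A=37.52 B=10.10 Y=28.91 X=46.59 Q=43.88
t=3.13: A=37.50 B=10.11 Y=28.95 X=46.60 Q=43.87
t=3.25: A=37.33 B=10.19 Y=29.43 X=46.72 Q=43.85
t=4.07: A=36.13 B=10.80 Y=32.69 X=47.52 Q=43.68
t=4.88: A=34.95 B=11.39 Y=35.89 X=48.31 Q=43.51
t=5.69: A=33.79 B=11.99 Y=39.05 X=49.08 Q=43.34
t=6.51: A=32.63 B=12.59 Y=42.23 X=49.86 Q=43.17
t=7.32: A=31.49 B=13.19 Y=45.34 X=50.62 Q=43.01
Y(3.12)=28.914 < 28.935 but Y(3.13)=28.954 ≥ 28.935, so the first grid time is t=3.13.

Threshold first reached at t = 3.13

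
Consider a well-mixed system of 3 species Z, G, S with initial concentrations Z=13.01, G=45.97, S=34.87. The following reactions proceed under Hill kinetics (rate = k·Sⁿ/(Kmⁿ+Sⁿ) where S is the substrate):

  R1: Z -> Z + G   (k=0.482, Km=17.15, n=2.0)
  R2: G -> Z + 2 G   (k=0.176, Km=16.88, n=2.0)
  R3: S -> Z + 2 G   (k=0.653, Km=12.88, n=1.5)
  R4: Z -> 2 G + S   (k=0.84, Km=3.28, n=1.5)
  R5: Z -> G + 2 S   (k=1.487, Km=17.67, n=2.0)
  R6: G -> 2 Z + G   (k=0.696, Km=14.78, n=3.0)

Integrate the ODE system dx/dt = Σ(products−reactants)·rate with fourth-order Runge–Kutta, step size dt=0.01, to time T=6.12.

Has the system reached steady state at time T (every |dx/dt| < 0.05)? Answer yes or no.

RK4 with dt=0.01: 612 steps to T=6.12. Trajectory (selected grid times):
t=0.00: Z=13.01 G=45.97 S=34.87
t=0.68: Z=13.52 G=48.31 S=35.74
t=1.36: Z=14.03 G=50.68 S=36.65
t=2.04: Z=14.51 G=53.09 S=37.60
t=2.72: Z=14.99 G=55.53 S=38.57
t=3.40: Z=15.45 G=58.00 S=39.58
t=4.08: Z=15.91 G=60.50 S=40.62
t=4.76: Z=16.35 G=63.03 S=41.68
t=5.44: Z=16.78 G=65.58 S=42.77
t=6.12: Z=17.19 G=68.16 S=43.89
Rates at T: R1=0.2416, R2=0.1658, R3=0.5634, R4=0.7754, R5=0.7232, R6=0.6890
dx/dt at T (Σ net stoichiometry × rate): Z=+0.6086, G=+3.8083, S=+1.6584
Largest |dx/dt| is |+3.8083| (G) ≥ 0.05 → not steady.

Steady state at T: no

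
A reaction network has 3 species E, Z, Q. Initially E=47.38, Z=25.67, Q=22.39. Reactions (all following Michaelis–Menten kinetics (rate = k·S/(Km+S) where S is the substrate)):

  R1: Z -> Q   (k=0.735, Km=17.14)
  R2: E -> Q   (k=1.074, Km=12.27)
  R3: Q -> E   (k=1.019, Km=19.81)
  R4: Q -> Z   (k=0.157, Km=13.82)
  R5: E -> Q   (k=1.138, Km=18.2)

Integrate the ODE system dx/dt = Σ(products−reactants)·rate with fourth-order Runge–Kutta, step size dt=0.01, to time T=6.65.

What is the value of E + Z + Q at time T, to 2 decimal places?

Check how each reaction changes W = E + Z + Q (weight of products minus weight of reactants):
R1: Z -> Q: (1·1) − (1·1) = 1 − 1 = 0
R2: E -> Q: (1·1) − (1·1) = 1 − 1 = 0
R3: Q -> E: (1·1) − (1·1) = 1 − 1 = 0
R4: Q -> Z: (1·1) − (1·1) = 1 − 1 = 0
R5: E -> Q: (1·1) − (1·1) = 1 − 1 = 0
Every reaction leaves W unchanged, so W is conserved and no simulation is needed: W(T) = W(0) = 47.38 + 25.67 + 22.39 = 95.44

Value at T = 95.44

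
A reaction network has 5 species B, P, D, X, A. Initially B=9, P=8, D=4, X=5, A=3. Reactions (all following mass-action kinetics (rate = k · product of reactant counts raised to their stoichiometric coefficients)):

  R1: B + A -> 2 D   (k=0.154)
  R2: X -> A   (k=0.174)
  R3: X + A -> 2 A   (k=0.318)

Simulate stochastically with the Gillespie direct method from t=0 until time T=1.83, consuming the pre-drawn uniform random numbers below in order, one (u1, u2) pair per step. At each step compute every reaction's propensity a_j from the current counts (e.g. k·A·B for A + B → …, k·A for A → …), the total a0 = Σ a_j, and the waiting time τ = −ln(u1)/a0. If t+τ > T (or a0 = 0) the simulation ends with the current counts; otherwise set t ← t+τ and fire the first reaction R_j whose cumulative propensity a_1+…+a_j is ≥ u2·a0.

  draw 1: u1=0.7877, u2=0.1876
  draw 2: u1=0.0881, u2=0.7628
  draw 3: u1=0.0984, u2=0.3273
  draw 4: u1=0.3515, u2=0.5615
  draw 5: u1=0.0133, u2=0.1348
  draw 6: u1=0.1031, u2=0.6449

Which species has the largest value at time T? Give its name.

t=0.000: B=9 P=8 D=4 X=5 A=3
Draw 1: a1=4.158, a2=0.870, a3=4.770, a0=9.798; τ=−ln(0.7877)/9.798=0.024 → t=0.024; u2·a0=0.1876·9.798=1.838 ≤ a1=4.158 → R1 fires; B=8 P=8 D=6 X=5 A=2
Draw 2: a1=2.464, a2=0.870, a3=3.180, a0=6.514; τ=−ln(0.0881)/6.514=0.373 → t=0.397; u2·a0=0.7628·6.514=4.969; a1+a2=3.334 < 4.969 ≤ a1+…+a3=6.514 → R3 fires; B=8 P=8 D=6 X=4 A=3
Draw 3: a1=3.696, a2=0.696, a3=3.816, a0=8.208; τ=−ln(0.0984)/8.208=0.282 → t=0.680; u2·a0=0.3273·8.208=2.686 ≤ a1=3.696 → R1 fires; B=7 P=8 D=8 X=4 A=2
Draw 4: a1=2.156, a2=0.696, a3=2.544, a0=5.396; τ=−ln(0.3515)/5.396=0.194 → t=0.874; u2·a0=0.5615·5.396=3.030; a1+a2=2.852 < 3.030 ≤ a1+…+a3=5.396 → R3 fires; B=7 P=8 D=8 X=3 A=3
Draw 5: a1=3.234, a2=0.522, a3=2.862, a0=6.618; τ=−ln(0.0133)/6.618=0.653 → t=1.526; u2·a0=0.1348·6.618=0.892 ≤ a1=3.234 → R1 fires; B=6 P=8 D=10 X=3 A=2
Draw 6: a1=1.848, a2=0.522, a3=1.908, a0=4.278; τ=−ln(0.1031)/4.278=0.531 → t=2.057 > T=1.83: stop.
At T=1.83: B=6 P=8 D=10 X=3 A=2; the largest is D.

Dominant species at T: D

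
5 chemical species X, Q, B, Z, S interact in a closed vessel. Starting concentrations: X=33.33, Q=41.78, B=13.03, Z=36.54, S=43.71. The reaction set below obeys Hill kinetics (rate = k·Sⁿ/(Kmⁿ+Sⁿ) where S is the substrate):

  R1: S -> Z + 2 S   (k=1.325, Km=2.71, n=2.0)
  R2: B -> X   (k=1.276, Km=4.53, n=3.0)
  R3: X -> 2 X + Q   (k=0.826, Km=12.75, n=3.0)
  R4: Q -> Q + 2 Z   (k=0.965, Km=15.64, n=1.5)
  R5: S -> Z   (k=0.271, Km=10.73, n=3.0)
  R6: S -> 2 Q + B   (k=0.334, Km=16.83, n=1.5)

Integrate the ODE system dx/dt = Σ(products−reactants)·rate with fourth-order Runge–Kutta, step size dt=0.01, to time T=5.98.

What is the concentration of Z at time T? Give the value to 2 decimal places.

Z at T = 55.65

RK4 with dt=0.01: 598 steps to T=5.98. Trajectory (selected grid times):
t=0.00: X=33.33 Q=41.78 B=13.03 Z=36.54 S=43.71
t=0.66: X=34.65 Q=42.65 B=12.40 Z=38.63 S=44.23
t=1.33: X=35.99 Q=43.55 B=11.77 Z=40.75 S=44.75
t=1.99: X=37.31 Q=44.43 B=11.16 Z=42.85 S=45.27
t=2.66: X=38.64 Q=45.33 B=10.54 Z=44.99 S=45.79
t=3.32: X=39.94 Q=46.21 B=9.95 Z=47.10 S=46.30
t=3.99: X=41.25 Q=47.12 B=9.36 Z=49.24 S=46.82
t=4.65: X=42.53 Q=48.01 B=8.79 Z=51.36 S=47.34
t=5.32: X=43.82 Q=48.92 B=8.23 Z=53.52 S=47.86
t=5.98: X=45.06 Q=49.82 B=7.71 Z=55.65 S=48.37
Read off Z at T=5.98: 55.65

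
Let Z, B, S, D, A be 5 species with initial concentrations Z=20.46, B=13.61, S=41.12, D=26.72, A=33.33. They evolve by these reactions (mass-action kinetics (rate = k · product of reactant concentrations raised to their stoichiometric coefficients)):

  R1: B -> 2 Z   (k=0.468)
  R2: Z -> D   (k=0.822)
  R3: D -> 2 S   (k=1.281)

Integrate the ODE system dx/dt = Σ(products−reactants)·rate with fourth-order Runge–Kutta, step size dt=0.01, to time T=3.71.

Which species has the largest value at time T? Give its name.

RK4 with dt=0.01: 371 steps to T=3.71. Trajectory (selected grid times):
t=0.00: Z=20.46 B=13.61 S=41.12 D=26.72 A=33.33
t=0.41: Z=18.62 B=11.23 S=65.92 D=20.91 A=33.33
t=0.82: Z=16.60 B=9.27 S=85.70 D=16.96 A=33.33
t=1.24: Z=14.54 B=7.62 S=102.30 D=14.04 A=33.33
t=1.65: Z=12.63 B=6.29 S=115.84 D=11.84 A=33.33
t=2.06: Z=10.87 B=5.19 S=127.31 D=10.06 A=33.33
t=2.47: Z=9.29 B=4.28 S=137.07 D=8.57 A=33.33
t=2.89: Z=7.86 B=3.52 S=145.58 D=7.27 A=33.33
t=3.30: Z=6.65 B=2.90 S=152.63 D=6.19 A=33.33
t=3.71: Z=5.60 B=2.40 S=158.62 D=5.25 A=33.33
At T=3.71: Z=5.60 B=2.40 S=158.62 D=5.25 A=33.33; the largest is S.

Dominant species at T: S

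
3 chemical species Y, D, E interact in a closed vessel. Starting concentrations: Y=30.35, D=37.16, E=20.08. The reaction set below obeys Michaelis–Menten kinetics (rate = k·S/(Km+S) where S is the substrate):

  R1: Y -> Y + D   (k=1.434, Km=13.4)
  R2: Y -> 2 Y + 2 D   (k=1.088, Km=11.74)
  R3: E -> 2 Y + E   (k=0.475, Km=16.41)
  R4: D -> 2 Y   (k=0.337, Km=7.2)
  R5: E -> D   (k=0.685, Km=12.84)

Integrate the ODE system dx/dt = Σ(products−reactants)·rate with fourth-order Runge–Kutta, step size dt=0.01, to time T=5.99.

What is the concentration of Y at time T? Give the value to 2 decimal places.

RK4 with dt=0.01: 599 steps to T=5.99. Trajectory (selected grid times):
t=0.00: Y=30.35 D=37.16 E=20.08
t=0.67: Y=31.61 D=38.98 E=19.80
t=1.33: Y=32.85 D=40.78 E=19.53
t=2.00: Y=34.12 D=42.63 E=19.25
t=2.66: Y=35.38 D=44.47 E=18.98
t=3.33: Y=36.66 D=46.35 E=18.71
t=3.99: Y=37.92 D=48.21 E=18.44
t=4.66: Y=39.21 D=50.11 E=18.17
t=5.32: Y=40.48 D=52.00 E=17.91
t=5.99: Y=41.78 D=53.93 E=17.64
Read off Y at T=5.99: 41.78

Y at T = 41.78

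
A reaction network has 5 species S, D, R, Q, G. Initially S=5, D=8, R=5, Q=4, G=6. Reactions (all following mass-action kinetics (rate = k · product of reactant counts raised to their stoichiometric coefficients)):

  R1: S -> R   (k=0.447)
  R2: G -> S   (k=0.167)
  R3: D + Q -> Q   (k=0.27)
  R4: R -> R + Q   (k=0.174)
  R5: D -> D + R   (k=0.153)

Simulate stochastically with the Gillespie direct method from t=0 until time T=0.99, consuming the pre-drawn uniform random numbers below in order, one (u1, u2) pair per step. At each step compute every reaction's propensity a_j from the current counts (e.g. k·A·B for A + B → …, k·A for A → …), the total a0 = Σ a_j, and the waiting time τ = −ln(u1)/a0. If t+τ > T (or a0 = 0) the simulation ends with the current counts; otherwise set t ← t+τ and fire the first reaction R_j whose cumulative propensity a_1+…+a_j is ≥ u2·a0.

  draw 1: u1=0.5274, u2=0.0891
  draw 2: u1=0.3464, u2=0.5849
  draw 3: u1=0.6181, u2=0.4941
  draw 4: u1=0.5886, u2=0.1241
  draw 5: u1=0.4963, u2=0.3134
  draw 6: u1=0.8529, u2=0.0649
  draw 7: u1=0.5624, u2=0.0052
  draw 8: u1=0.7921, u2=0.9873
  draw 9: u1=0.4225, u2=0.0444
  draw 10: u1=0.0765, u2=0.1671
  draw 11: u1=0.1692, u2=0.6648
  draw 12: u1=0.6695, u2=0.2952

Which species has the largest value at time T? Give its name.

Dominant species at T: R

t=0.000: S=5 D=8 R=5 Q=4 G=6
Draw 1: a1=2.235, a2=1.002, a3=8.640, a4=0.870, a5=1.224, a0=13.971; τ=−ln(0.5274)/13.971=0.046 → t=0.046; u2·a0=0.0891·13.971=1.245 ≤ a1=2.235 → R1 fires; S=4 D=8 R=6 Q=4 G=6
Draw 2: a1=1.788, a2=1.002, a3=8.640, a4=1.044, a5=1.224, a0=13.698; τ=−ln(0.3464)/13.698=0.077 → t=0.123; u2·a0=0.5849·13.698=8.012; a1+a2=2.790 < 8.012 ≤ a1+…+a3=11.430 → R3 fires; S=4 D=7 R=6 Q=4 G=6
Draw 3: a1=1.788, a2=1.002, a3=7.560, a4=1.044, a5=1.071, a0=12.465; τ=−ln(0.6181)/12.465=0.039 → t=0.162; u2·a0=0.4941·12.465=6.159; a1+a2=2.790 < 6.159 ≤ a1+…+a3=10.350 → R3 fires; S=4 D=6 R=6 Q=4 G=6
Draw 4: a1=1.788, a2=1.002, a3=6.480, a4=1.044, a5=0.918, a0=11.232; τ=−ln(0.5886)/11.232=0.047 → t=0.209; u2·a0=0.1241·11.232=1.394 ≤ a1=1.788 → R1 fires; S=3 D=6 R=7 Q=4 G=6
Draw 5: a1=1.341, a2=1.002, a3=6.480, a4=1.218, a5=0.918, a0=10.959; τ=−ln(0.4963)/10.959=0.064 → t=0.273; u2·a0=0.3134·10.959=3.435; a1+a2=2.343 < 3.435 ≤ a1+…+a3=8.823 → R3 fires; S=3 D=5 R=7 Q=4 G=6
Draw 6: a1=1.341, a2=1.002, a3=5.400, a4=1.218, a5=0.765, a0=9.726; τ=−ln(0.8529)/9.726=0.016 → t=0.289; u2·a0=0.0649·9.726=0.631 ≤ a1=1.341 → R1 fires; S=2 D=5 R=8 Q=4 G=6
Draw 7: a1=0.894, a2=1.002, a3=5.400, a4=1.392, a5=0.765, a0=9.453; τ=−ln(0.5624)/9.453=0.061 → t=0.350; u2·a0=0.0052·9.453=0.049 ≤ a1=0.894 → R1 fires; S=1 D=5 R=9 Q=4 G=6
Draw 8: a1=0.447, a2=1.002, a3=5.400, a4=1.566, a5=0.765, a0=9.180; τ=−ln(0.7921)/9.180=0.025 → t=0.376; u2·a0=0.9873·9.180=9.063; a1+…+a4=8.415 < 9.063 ≤ a1+…+a5=9.180 → R5 fires; S=1 D=5 R=10 Q=4 G=6
Draw 9: a1=0.447, a2=1.002, a3=5.400, a4=1.740, a5=0.765, a0=9.354; τ=−ln(0.4225)/9.354=0.092 → t=0.468; u2·a0=0.0444·9.354=0.415 ≤ a1=0.447 → R1 fires; S=0 D=5 R=11 Q=4 G=6
Draw 10: a1=0.000, a2=1.002, a3=5.400, a4=1.914, a5=0.765, a0=9.081; τ=−ln(0.0765)/9.081=0.283 → t=0.751; u2·a0=0.1671·9.081=1.517; a1+a2=1.002 < 1.517 ≤ a1+…+a3=6.402 → R3 fires; S=0 D=4 R=11 Q=4 G=6
Draw 11: a1=0.000, a2=1.002, a3=4.320, a4=1.914, a5=0.612, a0=7.848; τ=−ln(0.1692)/7.848=0.226 → t=0.977; u2·a0=0.6648·7.848=5.217; a1+a2=1.002 < 5.217 ≤ a1+…+a3=5.322 → R3 fires; S=0 D=3 R=11 Q=4 G=6
Draw 12: a1=0.000, a2=1.002, a3=3.240, a4=1.914, a5=0.459, a0=6.615; τ=−ln(0.6695)/6.615=0.061 → t=1.038 > T=0.99: stop.
At T=0.99: S=0 D=3 R=11 Q=4 G=6; the largest is R.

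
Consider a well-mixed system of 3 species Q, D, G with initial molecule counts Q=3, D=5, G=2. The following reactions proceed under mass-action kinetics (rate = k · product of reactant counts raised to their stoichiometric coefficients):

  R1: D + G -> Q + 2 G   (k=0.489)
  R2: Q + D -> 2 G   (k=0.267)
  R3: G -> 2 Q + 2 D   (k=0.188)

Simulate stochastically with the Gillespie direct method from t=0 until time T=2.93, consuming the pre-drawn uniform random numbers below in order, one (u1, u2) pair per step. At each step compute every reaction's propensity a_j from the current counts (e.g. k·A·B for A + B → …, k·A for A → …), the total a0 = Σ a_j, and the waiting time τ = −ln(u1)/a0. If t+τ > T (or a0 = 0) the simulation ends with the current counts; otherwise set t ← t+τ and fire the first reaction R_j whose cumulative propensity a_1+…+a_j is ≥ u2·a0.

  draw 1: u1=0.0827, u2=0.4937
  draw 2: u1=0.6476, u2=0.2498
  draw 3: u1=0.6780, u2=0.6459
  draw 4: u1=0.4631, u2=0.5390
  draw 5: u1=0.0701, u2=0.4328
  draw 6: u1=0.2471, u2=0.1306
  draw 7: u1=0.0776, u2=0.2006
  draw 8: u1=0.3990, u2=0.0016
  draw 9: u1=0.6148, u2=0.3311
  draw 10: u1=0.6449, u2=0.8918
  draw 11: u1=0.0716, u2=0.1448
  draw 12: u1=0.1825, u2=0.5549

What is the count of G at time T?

t=0.000: Q=3 D=5 G=2
Draw 1: a1=4.890, a2=4.005, a3=0.376, a0=9.271; τ=−ln(0.0827)/9.271=0.269 → t=0.269; u2·a0=0.4937·9.271=4.577 ≤ a1=4.890 → R1 fires; Q=4 D=4 G=3
Draw 2: a1=5.868, a2=4.272, a3=0.564, a0=10.704; τ=−ln(0.6476)/10.704=0.041 → t=0.309; u2·a0=0.2498·10.704=2.674 ≤ a1=5.868 → R1 fires; Q=5 D=3 G=4
Draw 3: a1=5.868, a2=4.005, a3=0.752, a0=10.625; τ=−ln(0.6780)/10.625=0.037 → t=0.346; u2·a0=0.6459·10.625=6.863; a1=5.868 < 6.863 ≤ a1+a2=9.873 → R2 fires; Q=4 D=2 G=6
Draw 4: a1=5.868, a2=2.136, a3=1.128, a0=9.132; τ=−ln(0.4631)/9.132=0.084 → t=0.430; u2·a0=0.5390·9.132=4.922 ≤ a1=5.868 → R1 fires; Q=5 D=1 G=7
Draw 5: a1=3.423, a2=1.335, a3=1.316, a0=6.074; τ=−ln(0.0701)/6.074=0.438 → t=0.868; u2·a0=0.4328·6.074=2.629 ≤ a1=3.423 → R1 fires; Q=6 D=0 G=8
Draw 6: a1=0.000, a2=0.000, a3=1.504, a0=1.504; τ=−ln(0.2471)/1.504=0.929 → t=1.797; u2·a0=0.1306·1.504=0.196; a1+a2=0.000 < 0.196 ≤ a1+…+a3=1.504 → R3 fires; Q=8 D=2 G=7
Draw 7: a1=6.846, a2=4.272, a3=1.316, a0=12.434; τ=−ln(0.0776)/12.434=0.206 → t=2.003; u2·a0=0.2006·12.434=2.494 ≤ a1=6.846 → R1 fires; Q=9 D=1 G=8
Draw 8: a1=3.912, a2=2.403, a3=1.504, a0=7.819; τ=−ln(0.3990)/7.819=0.118 → t=2.120; u2·a0=0.0016·7.819=0.013 ≤ a1=3.912 → R1 fires; Q=10 D=0 G=9
Draw 9: a1=0.000, a2=0.000, a3=1.692, a0=1.692; τ=−ln(0.6148)/1.692=0.288 → t=2.408; u2·a0=0.3311·1.692=0.560; a1+a2=0.000 < 0.560 ≤ a1+…+a3=1.692 → R3 fires; Q=12 D=2 G=8
Draw 10: a1=7.824, a2=6.408, a3=1.504, a0=15.736; τ=−ln(0.6449)/15.736=0.028 → t=2.436; u2·a0=0.8918·15.736=14.033; a1=7.824 < 14.033 ≤ a1+a2=14.232 → R2 fires; Q=11 D=1 G=10
Draw 11: a1=4.890, a2=2.937, a3=1.880, a0=9.707; τ=−ln(0.0716)/9.707=0.272 → t=2.707; u2·a0=0.1448·9.707=1.406 ≤ a1=4.890 → R1 fires; Q=12 D=0 G=11
Draw 12: a1=0.000, a2=0.000, a3=2.068, a0=2.068; τ=−ln(0.1825)/2.068=0.823 → t=3.530 > T=2.93: stop.
Read off G at T=2.93: 11

G at T = 11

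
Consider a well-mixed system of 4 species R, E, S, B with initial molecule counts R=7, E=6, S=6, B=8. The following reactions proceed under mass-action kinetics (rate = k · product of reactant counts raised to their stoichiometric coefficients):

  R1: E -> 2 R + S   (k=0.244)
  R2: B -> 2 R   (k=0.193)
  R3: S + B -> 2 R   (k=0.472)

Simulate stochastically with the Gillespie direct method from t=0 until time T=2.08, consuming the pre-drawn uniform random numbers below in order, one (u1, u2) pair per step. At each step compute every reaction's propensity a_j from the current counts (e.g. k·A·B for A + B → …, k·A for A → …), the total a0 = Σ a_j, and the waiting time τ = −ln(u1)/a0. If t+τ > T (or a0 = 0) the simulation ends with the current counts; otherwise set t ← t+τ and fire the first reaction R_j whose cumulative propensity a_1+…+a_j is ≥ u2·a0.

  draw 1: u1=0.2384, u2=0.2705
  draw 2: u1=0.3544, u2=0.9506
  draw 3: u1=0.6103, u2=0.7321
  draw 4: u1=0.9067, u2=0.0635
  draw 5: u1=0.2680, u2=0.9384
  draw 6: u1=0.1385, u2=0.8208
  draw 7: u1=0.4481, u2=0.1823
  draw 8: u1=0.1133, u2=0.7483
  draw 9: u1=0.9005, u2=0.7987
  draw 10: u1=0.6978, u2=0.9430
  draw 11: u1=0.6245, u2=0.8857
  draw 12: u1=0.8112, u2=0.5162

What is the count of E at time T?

t=0.000: R=7 E=6 S=6 B=8
Draw 1: a1=1.464, a2=1.544, a3=22.656, a0=25.664; τ=−ln(0.2384)/25.664=0.056 → t=0.056; u2·a0=0.2705·25.664=6.942; a1+a2=3.008 < 6.942 ≤ a1+…+a3=25.664 → R3 fires; R=9 E=6 S=5 B=7
Draw 2: a1=1.464, a2=1.351, a3=16.520, a0=19.335; τ=−ln(0.3544)/19.335=0.054 → t=0.110; u2·a0=0.9506·19.335=18.380; a1+a2=2.815 < 18.380 ≤ a1+…+a3=19.335 → R3 fires; R=11 E=6 S=4 B=6
Draw 3: a1=1.464, a2=1.158, a3=11.328, a0=13.950; τ=−ln(0.6103)/13.950=0.035 → t=0.145; u2·a0=0.7321·13.950=10.213; a1+a2=2.622 < 10.213 ≤ a1+…+a3=13.950 → R3 fires; R=13 E=6 S=3 B=5
Draw 4: a1=1.464, a2=0.965, a3=7.080, a0=9.509; τ=−ln(0.9067)/9.509=0.010 → t=0.155; u2·a0=0.0635·9.509=0.604 ≤ a1=1.464 → R1 fires; R=15 E=5 S=4 B=5
Draw 5: a1=1.220, a2=0.965, a3=9.440, a0=11.625; τ=−ln(0.2680)/11.625=0.113 → t=0.268; u2·a0=0.9384·11.625=10.909; a1+a2=2.185 < 10.909 ≤ a1+…+a3=11.625 → R3 fires; R=17 E=5 S=3 B=4
Draw 6: a1=1.220, a2=0.772, a3=5.664, a0=7.656; τ=−ln(0.1385)/7.656=0.258 → t=0.527; u2·a0=0.8208·7.656=6.284; a1+a2=1.992 < 6.284 ≤ a1+…+a3=7.656 → R3 fires; R=19 E=5 S=2 B=3
Draw 7: a1=1.220, a2=0.579, a3=2.832, a0=4.631; τ=−ln(0.4481)/4.631=0.173 → t=0.700; u2·a0=0.1823·4.631=0.844 ≤ a1=1.220 → R1 fires; R=21 E=4 S=3 B=3
Draw 8: a1=0.976, a2=0.579, a3=4.248, a0=5.803; τ=−ln(0.1133)/5.803=0.375 → t=1.075; u2·a0=0.7483·5.803=4.342; a1+a2=1.555 < 4.342 ≤ a1+…+a3=5.803 → R3 fires; R=23 E=4 S=2 B=2
Draw 9: a1=0.976, a2=0.386, a3=1.888, a0=3.250; τ=−ln(0.9005)/3.250=0.032 → t=1.108; u2·a0=0.7987·3.250=2.596; a1+a2=1.362 < 2.596 ≤ a1+…+a3=3.250 → R3 fires; R=25 E=4 S=1 B=1
Draw 10: a1=0.976, a2=0.193, a3=0.472, a0=1.641; τ=−ln(0.6978)/1.641=0.219 → t=1.327; u2·a0=0.9430·1.641=1.547; a1+a2=1.169 < 1.547 ≤ a1+…+a3=1.641 → R3 fires; R=27 E=4 S=0 B=0
Draw 11: a1=0.976, a2=0.000, a3=0.000, a0=0.976; τ=−ln(0.6245)/0.976=0.482 → t=1.809; u2·a0=0.8857·0.976=0.864 ≤ a1=0.976 → R1 fires; R=29 E=3 S=1 B=0
Draw 12: a1=0.732, a2=0.000, a3=0.000, a0=0.732; τ=−ln(0.8112)/0.732=0.286 → t=2.095 > T=2.08: stop.
Read off E at T=2.08: 3

E at T = 3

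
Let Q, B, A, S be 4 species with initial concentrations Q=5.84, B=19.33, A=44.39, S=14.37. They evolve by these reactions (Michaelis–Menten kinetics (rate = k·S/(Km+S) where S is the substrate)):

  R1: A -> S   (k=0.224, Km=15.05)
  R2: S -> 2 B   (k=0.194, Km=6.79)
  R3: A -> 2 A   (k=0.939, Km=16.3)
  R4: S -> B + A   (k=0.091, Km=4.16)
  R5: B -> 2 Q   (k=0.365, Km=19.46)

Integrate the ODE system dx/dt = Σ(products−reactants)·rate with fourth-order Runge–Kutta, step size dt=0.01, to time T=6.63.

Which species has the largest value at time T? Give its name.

Dominant species at T: A

RK4 with dt=0.01: 663 steps to T=6.63. Trajectory (selected grid times):
t=0.00: Q=5.84 B=19.33 A=44.39 S=14.37
t=0.74: Q=6.11 B=19.44 A=44.83 S=14.34
t=1.47: Q=6.38 B=19.55 A=45.26 S=14.32
t=2.21: Q=6.65 B=19.66 A=45.70 S=14.29
t=2.95: Q=6.92 B=19.77 A=46.14 S=14.27
t=3.68: Q=7.19 B=19.88 A=46.57 S=14.25
t=4.42: Q=7.46 B=19.99 A=47.02 S=14.22
t=5.16: Q=7.74 B=20.10 A=47.46 S=14.20
t=5.89: Q=8.01 B=20.21 A=47.90 S=14.18
t=6.63: Q=8.28 B=20.32 A=48.34 S=14.15
At T=6.63: Q=8.28 B=20.32 A=48.34 S=14.15; the largest is A.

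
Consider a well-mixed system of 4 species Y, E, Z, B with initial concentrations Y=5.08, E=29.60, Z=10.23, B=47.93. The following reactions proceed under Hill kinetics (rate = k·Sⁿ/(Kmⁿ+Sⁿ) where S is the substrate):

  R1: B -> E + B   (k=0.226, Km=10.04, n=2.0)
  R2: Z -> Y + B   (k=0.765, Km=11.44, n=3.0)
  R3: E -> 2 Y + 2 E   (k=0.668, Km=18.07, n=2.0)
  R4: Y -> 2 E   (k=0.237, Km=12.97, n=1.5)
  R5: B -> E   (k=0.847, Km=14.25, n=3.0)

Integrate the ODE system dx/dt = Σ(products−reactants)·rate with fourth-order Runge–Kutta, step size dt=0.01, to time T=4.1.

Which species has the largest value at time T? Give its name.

RK4 with dt=0.01: 410 steps to T=4.1. Trajectory (selected grid times):
t=0.00: Y=5.08 E=29.60 Z=10.23 B=47.93
t=0.46: Y=5.65 E=30.35 Z=10.09 B=47.70
t=0.91: Y=6.21 E=31.09 Z=9.95 B=47.46
t=1.37: Y=6.78 E=31.86 Z=9.81 B=47.22
t=1.82: Y=7.34 E=32.62 Z=9.68 B=46.98
t=2.28: Y=7.91 E=33.40 Z=9.55 B=46.73
t=2.73: Y=8.47 E=34.17 Z=9.42 B=46.49
t=3.19: Y=9.04 E=34.97 Z=9.30 B=46.23
t=3.64: Y=9.59 E=35.76 Z=9.18 B=45.98
t=4.10: Y=10.16 E=36.57 Z=9.06 B=45.72
At T=4.1: Y=10.16 E=36.57 Z=9.06 B=45.72; the largest is B.

Dominant species at T: B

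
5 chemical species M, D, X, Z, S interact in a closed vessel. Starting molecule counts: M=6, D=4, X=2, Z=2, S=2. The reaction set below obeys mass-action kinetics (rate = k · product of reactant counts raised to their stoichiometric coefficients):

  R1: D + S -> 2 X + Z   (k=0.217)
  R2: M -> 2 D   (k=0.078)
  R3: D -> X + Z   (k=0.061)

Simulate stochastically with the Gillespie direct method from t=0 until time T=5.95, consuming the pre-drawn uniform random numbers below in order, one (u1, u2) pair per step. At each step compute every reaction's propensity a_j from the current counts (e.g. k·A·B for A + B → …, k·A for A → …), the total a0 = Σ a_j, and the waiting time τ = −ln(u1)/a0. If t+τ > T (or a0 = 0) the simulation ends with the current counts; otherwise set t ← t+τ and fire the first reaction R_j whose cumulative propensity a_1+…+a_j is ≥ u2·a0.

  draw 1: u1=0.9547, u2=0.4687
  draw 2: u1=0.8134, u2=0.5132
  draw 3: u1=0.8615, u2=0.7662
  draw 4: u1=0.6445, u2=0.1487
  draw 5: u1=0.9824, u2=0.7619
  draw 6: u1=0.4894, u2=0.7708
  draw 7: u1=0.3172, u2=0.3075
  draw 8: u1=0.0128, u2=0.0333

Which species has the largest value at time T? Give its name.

t=0.000: M=6 D=4 X=2 Z=2 S=2
Draw 1: a1=1.736, a2=0.468, a3=0.244, a0=2.448; τ=−ln(0.9547)/2.448=0.019 → t=0.019; u2·a0=0.4687·2.448=1.147 ≤ a1=1.736 → R1 fires; M=6 D=3 X=4 Z=3 S=1
Draw 2: a1=0.651, a2=0.468, a3=0.183, a0=1.302; τ=−ln(0.8134)/1.302=0.159 → t=0.178; u2·a0=0.5132·1.302=0.668; a1=0.651 < 0.668 ≤ a1+a2=1.119 → R2 fires; M=5 D=5 X=4 Z=3 S=1
Draw 3: a1=1.085, a2=0.390, a3=0.305, a0=1.780; τ=−ln(0.8615)/1.780=0.084 → t=0.261; u2·a0=0.7662·1.780=1.364; a1=1.085 < 1.364 ≤ a1+a2=1.475 → R2 fires; M=4 D=7 X=4 Z=3 S=1
Draw 4: a1=1.519, a2=0.312, a3=0.427, a0=2.258; τ=−ln(0.6445)/2.258=0.195 → t=0.456; u2·a0=0.1487·2.258=0.336 ≤ a1=1.519 → R1 fires; M=4 D=6 X=6 Z=4 S=0
Draw 5: a1=0.000, a2=0.312, a3=0.366, a0=0.678; τ=−ln(0.9824)/0.678=0.026 → t=0.482; u2·a0=0.7619·0.678=0.517; a1+a2=0.312 < 0.517 ≤ a1+…+a3=0.678 → R3 fires; M=4 D=5 X=7 Z=5 S=0
Draw 6: a1=0.000, a2=0.312, a3=0.305, a0=0.617; τ=−ln(0.4894)/0.617=1.158 → t=1.640; u2·a0=0.7708·0.617=0.476; a1+a2=0.312 < 0.476 ≤ a1+…+a3=0.617 → R3 fires; M=4 D=4 X=8 Z=6 S=0
Draw 7: a1=0.000, a2=0.312, a3=0.244, a0=0.556; τ=−ln(0.3172)/0.556=2.065 → t=3.705; u2·a0=0.3075·0.556=0.171; a1=0.000 < 0.171 ≤ a1+a2=0.312 → R2 fires; M=3 D=6 X=8 Z=6 S=0
Draw 8: a1=0.000, a2=0.234, a3=0.366, a0=0.600; τ=−ln(0.0128)/0.600=7.264 → t=10.969 > T=5.95: stop.
At T=5.95: M=3 D=6 X=8 Z=6 S=0; the largest is X.

Dominant species at T: X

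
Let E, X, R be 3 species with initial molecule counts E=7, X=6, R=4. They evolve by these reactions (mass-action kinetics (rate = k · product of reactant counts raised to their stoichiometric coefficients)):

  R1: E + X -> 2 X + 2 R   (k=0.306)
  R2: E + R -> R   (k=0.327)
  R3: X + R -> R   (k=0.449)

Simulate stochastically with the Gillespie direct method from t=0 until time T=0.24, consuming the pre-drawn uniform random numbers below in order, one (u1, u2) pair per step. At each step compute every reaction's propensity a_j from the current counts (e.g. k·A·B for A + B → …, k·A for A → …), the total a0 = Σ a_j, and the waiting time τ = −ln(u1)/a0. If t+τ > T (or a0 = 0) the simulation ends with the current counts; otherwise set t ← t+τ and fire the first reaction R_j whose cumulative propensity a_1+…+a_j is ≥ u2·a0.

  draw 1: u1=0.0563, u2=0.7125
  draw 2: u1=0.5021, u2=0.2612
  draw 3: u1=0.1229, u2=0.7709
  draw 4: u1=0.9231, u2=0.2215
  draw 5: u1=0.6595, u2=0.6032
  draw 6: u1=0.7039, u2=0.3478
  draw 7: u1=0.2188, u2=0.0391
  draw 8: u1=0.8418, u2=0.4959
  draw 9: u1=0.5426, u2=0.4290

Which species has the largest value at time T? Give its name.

t=0.000: E=7 X=6 R=4
Draw 1: a1=12.852, a2=9.156, a3=10.776, a0=32.784; τ=−ln(0.0563)/32.784=0.088 → t=0.088; u2·a0=0.7125·32.784=23.359; a1+a2=22.008 < 23.359 ≤ a1+…+a3=32.784 → R3 fires; E=7 X=5 R=4
Draw 2: a1=10.710, a2=9.156, a3=8.980, a0=28.846; τ=−ln(0.5021)/28.846=0.024 → t=0.112; u2·a0=0.2612·28.846=7.535 ≤ a1=10.710 → R1 fires; E=6 X=6 R=6
Draw 3: a1=11.016, a2=11.772, a3=16.164, a0=38.952; τ=−ln(0.1229)/38.952=0.054 → t=0.165; u2·a0=0.7709·38.952=30.028; a1+a2=22.788 < 30.028 ≤ a1+…+a3=38.952 → R3 fires; E=6 X=5 R=6
Draw 4: a1=9.180, a2=11.772, a3=13.470, a0=34.422; τ=−ln(0.9231)/34.422=0.002 → t=0.168; u2·a0=0.2215·34.422=7.624 ≤ a1=9.180 → R1 fires; E=5 X=6 R=8
Draw 5: a1=9.180, a2=13.080, a3=21.552, a0=43.812; τ=−ln(0.6595)/43.812=0.010 → t=0.177; u2·a0=0.6032·43.812=26.427; a1+a2=22.260 < 26.427 ≤ a1+…+a3=43.812 → R3 fires; E=5 X=5 R=8
Draw 6: a1=7.650, a2=13.080, a3=17.960, a0=38.690; τ=−ln(0.7039)/38.690=0.009 → t=0.186; u2·a0=0.3478·38.690=13.456; a1=7.650 < 13.456 ≤ a1+a2=20.730 → R2 fires; E=4 X=5 R=8
Draw 7: a1=6.120, a2=10.464, a3=17.960, a0=34.544; τ=−ln(0.2188)/34.544=0.044 → t=0.230; u2·a0=0.0391·34.544=1.351 ≤ a1=6.120 → R1 fires; E=3 X=6 R=10
Draw 8: a1=5.508, a2=9.810, a3=26.940, a0=42.258; τ=−ln(0.8418)/42.258=0.004 → t=0.234; u2·a0=0.4959·42.258=20.956; a1+a2=15.318 < 20.956 ≤ a1+…+a3=42.258 → R3 fires; E=3 X=5 R=10
Draw 9: a1=4.590, a2=9.810, a3=22.450, a0=36.850; τ=−ln(0.5426)/36.850=0.017 → t=0.251 > T=0.24: stop.
At T=0.24: E=3 X=5 R=10; the largest is R.

Dominant species at T: R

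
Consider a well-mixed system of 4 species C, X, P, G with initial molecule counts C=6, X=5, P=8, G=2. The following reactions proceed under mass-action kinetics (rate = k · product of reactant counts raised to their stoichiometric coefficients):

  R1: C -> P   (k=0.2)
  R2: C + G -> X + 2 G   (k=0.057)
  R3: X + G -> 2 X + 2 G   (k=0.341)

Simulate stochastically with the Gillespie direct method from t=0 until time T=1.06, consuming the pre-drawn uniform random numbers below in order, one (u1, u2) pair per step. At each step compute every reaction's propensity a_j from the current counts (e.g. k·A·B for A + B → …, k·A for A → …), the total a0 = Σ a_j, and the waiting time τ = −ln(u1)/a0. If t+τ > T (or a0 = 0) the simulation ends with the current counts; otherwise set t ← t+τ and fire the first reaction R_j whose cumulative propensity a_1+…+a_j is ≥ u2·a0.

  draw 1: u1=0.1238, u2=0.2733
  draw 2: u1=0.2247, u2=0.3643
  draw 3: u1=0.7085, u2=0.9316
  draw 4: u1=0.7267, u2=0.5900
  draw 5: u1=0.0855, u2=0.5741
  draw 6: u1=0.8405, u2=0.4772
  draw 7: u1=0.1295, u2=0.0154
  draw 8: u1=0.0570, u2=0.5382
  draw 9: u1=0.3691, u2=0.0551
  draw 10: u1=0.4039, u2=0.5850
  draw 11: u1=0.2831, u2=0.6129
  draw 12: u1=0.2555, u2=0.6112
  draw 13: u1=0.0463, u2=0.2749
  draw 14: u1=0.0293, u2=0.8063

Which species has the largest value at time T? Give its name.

Dominant species at T: X

t=0.000: C=6 X=5 P=8 G=2
Draw 1: a1=1.200, a2=0.684, a3=3.410, a0=5.294; τ=−ln(0.1238)/5.294=0.395 → t=0.395; u2·a0=0.2733·5.294=1.447; a1=1.200 < 1.447 ≤ a1+a2=1.884 → R2 fires; C=5 X=6 P=8 G=3
Draw 2: a1=1.000, a2=0.855, a3=6.138, a0=7.993; τ=−ln(0.2247)/7.993=0.187 → t=0.581; u2·a0=0.3643·7.993=2.912; a1+a2=1.855 < 2.912 ≤ a1+…+a3=7.993 → R3 fires; C=5 X=7 P=8 G=4
Draw 3: a1=1.000, a2=1.140, a3=9.548, a0=11.688; τ=−ln(0.7085)/11.688=0.029 → t=0.611; u2·a0=0.9316·11.688=10.889; a1+a2=2.140 < 10.889 ≤ a1+…+a3=11.688 → R3 fires; C=5 X=8 P=8 G=5
Draw 4: a1=1.000, a2=1.425, a3=13.640, a0=16.065; τ=−ln(0.7267)/16.065=0.020 → t=0.631; u2·a0=0.5900·16.065=9.478; a1+a2=2.425 < 9.478 ≤ a1+…+a3=16.065 → R3 fires; C=5 X=9 P=8 G=6
Draw 5: a1=1.000, a2=1.710, a3=18.414, a0=21.124; τ=−ln(0.0855)/21.124=0.116 → t=0.747; u2·a0=0.5741·21.124=12.127; a1+a2=2.710 < 12.127 ≤ a1+…+a3=21.124 → R3 fires; C=5 X=10 P=8 G=7
Draw 6: a1=1.000, a2=1.995, a3=23.870, a0=26.865; τ=−ln(0.8405)/26.865=0.006 → t=0.754; u2·a0=0.4772·26.865=12.820; a1+a2=2.995 < 12.820 ≤ a1+…+a3=26.865 → R3 fires; C=5 X=11 P=8 G=8
Draw 7: a1=1.000, a2=2.280, a3=30.008, a0=33.288; τ=−ln(0.1295)/33.288=0.061 → t=0.815; u2·a0=0.0154·33.288=0.513 ≤ a1=1.000 → R1 fires; C=4 X=11 P=9 G=8
Draw 8: a1=0.800, a2=1.824, a3=30.008, a0=32.632; τ=−ln(0.0570)/32.632=0.088 → t=0.903; u2·a0=0.5382·32.632=17.563; a1+a2=2.624 < 17.563 ≤ a1+…+a3=32.632 → R3 fires; C=4 X=12 P=9 G=9
Draw 9: a1=0.800, a2=2.052, a3=36.828, a0=39.680; τ=−ln(0.3691)/39.680=0.025 → t=0.928; u2·a0=0.0551·39.680=2.186; a1=0.800 < 2.186 ≤ a1+a2=2.852 → R2 fires; C=3 X=13 P=9 G=10
Draw 10: a1=0.600, a2=1.710, a3=44.330, a0=46.640; τ=−ln(0.4039)/46.640=0.019 → t=0.947; u2·a0=0.5850·46.640=27.284; a1+a2=2.310 < 27.284 ≤ a1+…+a3=46.640 → R3 fires; C=3 X=14 P=9 G=11
Draw 11: a1=0.600, a2=1.881, a3=52.514, a0=54.995; τ=−ln(0.2831)/54.995=0.023 → t=0.970; u2·a0=0.6129·54.995=33.706; a1+a2=2.481 < 33.706 ≤ a1+…+a3=54.995 → R3 fires; C=3 X=15 P=9 G=12
Draw 12: a1=0.600, a2=2.052, a3=61.380, a0=64.032; τ=−ln(0.2555)/64.032=0.021 → t=0.992; u2·a0=0.6112·64.032=39.136; a1+a2=2.652 < 39.136 ≤ a1+…+a3=64.032 → R3 fires; C=3 X=16 P=9 G=13
Draw 13: a1=0.600, a2=2.223, a3=70.928, a0=73.751; τ=−ln(0.0463)/73.751=0.042 → t=1.033; u2·a0=0.2749·73.751=20.274; a1+a2=2.823 < 20.274 ≤ a1+…+a3=73.751 → R3 fires; C=3 X=17 P=9 G=14
Draw 14: a1=0.600, a2=2.394, a3=81.158, a0=84.152; τ=−ln(0.0293)/84.152=0.042 → t=1.075 > T=1.06: stop.
At T=1.06: C=3 X=17 P=9 G=14; the largest is X.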